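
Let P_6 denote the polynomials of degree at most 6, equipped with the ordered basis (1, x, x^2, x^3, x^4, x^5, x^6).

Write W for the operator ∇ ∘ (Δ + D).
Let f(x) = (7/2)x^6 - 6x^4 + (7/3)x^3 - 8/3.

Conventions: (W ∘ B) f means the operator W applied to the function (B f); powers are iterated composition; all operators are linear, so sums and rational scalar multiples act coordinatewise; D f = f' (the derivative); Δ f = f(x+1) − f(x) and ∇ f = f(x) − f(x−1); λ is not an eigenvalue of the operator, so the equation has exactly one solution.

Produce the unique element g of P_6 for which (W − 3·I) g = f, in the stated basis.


the result is g(x) = -(7/6)x^6 - (64/3)x^4 + (203/9)x^3 - (617/3)x^2 + (1685/9)x - 1025/3

write g with unknown coordinates in the stated basis and equate coefficients in (W − 3·I) g = f
solving from the highest basis element down gives g = -(7/6)x^6 - (64/3)x^4 + (203/9)x^3 - (617/3)x^2 + (1685/9)x - 1025/3
check: W g = -70x^4 + 70x^3 - 617x^2 + (1685/3)x - 3083/3
so W g − 3·g = (7/2)x^6 - 6x^4 + (7/3)x^3 - 8/3 = f ✓


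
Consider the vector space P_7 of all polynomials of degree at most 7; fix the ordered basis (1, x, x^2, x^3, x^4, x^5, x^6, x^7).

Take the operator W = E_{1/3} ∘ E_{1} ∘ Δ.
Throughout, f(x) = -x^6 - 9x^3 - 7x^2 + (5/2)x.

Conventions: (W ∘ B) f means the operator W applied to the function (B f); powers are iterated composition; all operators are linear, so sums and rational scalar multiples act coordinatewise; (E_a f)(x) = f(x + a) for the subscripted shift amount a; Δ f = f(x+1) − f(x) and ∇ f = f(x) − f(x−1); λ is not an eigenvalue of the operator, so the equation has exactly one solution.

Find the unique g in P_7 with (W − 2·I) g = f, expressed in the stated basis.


the result is g(x) = (1/2)x^6 + (3/2)x^5 + (35/2)x^4 + (356/3)x^3 + (19829/36)x^2 + (190147/108)x + 457261/162

write g with unknown coordinates in the stated basis and equate coefficients in (W − 2·I) g = f
solving from the highest basis element down gives g = (1/2)x^6 + (3/2)x^5 + (35/2)x^4 + (356/3)x^3 + (19829/36)x^2 + (190147/108)x + 457261/162
check: W g = 3x^5 + 35x^4 + (685/3)x^3 + (19703/18)x^2 + (95141/27)x + 457261/81
so W g − 2·g = -x^6 - 9x^3 - 7x^2 + (5/2)x = f ✓


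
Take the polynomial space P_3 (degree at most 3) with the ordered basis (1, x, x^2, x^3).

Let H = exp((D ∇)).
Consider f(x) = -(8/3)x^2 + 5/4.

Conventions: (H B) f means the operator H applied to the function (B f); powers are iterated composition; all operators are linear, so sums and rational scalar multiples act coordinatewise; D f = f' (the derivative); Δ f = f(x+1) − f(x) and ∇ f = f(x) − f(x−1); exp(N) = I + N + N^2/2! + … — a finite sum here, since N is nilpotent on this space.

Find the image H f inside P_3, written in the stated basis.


the result is g(x) = -(8/3)x^2 - 49/12

order-1 term: -16/3
the series for exp((D ∇)) f terminates at order 1
exp((D ∇)) f = -(8/3)x^2 - 49/12


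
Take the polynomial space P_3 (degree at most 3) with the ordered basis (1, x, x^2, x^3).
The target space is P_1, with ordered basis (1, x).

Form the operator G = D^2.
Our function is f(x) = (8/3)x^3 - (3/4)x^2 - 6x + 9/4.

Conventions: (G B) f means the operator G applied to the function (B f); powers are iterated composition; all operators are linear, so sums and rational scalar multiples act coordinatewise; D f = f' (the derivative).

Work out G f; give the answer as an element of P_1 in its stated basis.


g(x) = 16x - 3/2

D f = 8x^2 - (3/2)x - 6
D D f = 16x - 3/2


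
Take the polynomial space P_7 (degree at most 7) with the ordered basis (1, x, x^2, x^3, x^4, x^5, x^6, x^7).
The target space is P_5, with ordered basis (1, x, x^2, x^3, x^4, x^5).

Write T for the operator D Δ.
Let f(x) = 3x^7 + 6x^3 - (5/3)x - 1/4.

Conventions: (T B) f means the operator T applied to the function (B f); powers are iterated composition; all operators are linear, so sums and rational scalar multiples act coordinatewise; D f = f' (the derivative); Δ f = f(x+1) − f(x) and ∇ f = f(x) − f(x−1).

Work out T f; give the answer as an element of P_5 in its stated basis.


Δ f = 21x^6 + 63x^5 + 105x^4 + 105x^3 + 81x^2 + 39x + 22/3
D Δ f = 126x^5 + 315x^4 + 420x^3 + 315x^2 + 162x + 39

g(x) = 126x^5 + 315x^4 + 420x^3 + 315x^2 + 162x + 39


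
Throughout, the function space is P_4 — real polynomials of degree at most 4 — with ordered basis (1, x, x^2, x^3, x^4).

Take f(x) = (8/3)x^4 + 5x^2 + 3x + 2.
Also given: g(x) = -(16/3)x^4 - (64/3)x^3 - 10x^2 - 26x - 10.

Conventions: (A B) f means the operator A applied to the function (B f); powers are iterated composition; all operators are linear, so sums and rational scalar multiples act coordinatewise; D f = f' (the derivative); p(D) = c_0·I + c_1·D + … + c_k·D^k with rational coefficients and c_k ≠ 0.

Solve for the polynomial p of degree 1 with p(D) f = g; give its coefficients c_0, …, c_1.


D^0 f = (8/3)x^4 + 5x^2 + 3x + 2
D^1 f = (32/3)x^3 + 10x + 3
matching coefficients of g against c_0 f + c_1 Df + … from the top degree down determines the c_i
solution: c_0 = -2, c_1 = -2

c_0 = -2, c_1 = -2


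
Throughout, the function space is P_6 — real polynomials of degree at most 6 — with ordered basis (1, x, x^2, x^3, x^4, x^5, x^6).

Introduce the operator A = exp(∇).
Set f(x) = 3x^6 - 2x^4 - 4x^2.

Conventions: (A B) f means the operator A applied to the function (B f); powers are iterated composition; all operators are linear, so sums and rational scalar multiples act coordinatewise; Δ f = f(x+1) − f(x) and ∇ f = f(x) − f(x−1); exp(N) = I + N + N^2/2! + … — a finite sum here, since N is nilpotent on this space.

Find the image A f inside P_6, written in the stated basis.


the image equals g(x) = 3x^6 + 18x^5 - 2x^4 - 68x^3 + 41x^2 + 36x - 29

order-1 term: 18x^5 - 45x^4 + 52x^3 - 33x^2 + 2x + 3
order-2 term: 45x^4 - 180x^3 + 303x^2 - 246x + 75
order-3 term: 60x^3 - 270x^2 + 442x - 258
order-4 term: 45x^2 - 180x + 193
order-5 term: 18x - 45
order-6 term: 3
the series for exp(∇) f terminates at order 6
exp(∇) f = 3x^6 + 18x^5 - 2x^4 - 68x^3 + 41x^2 + 36x - 29


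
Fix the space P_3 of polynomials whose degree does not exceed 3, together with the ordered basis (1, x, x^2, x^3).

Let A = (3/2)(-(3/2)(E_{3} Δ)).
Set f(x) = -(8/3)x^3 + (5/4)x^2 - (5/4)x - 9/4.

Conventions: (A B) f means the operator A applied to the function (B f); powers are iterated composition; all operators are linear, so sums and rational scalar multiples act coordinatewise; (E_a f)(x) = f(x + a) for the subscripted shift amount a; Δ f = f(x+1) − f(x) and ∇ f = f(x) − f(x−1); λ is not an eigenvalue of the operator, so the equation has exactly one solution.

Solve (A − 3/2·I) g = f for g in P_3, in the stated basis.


write g with unknown coordinates in the stated basis and equate coefficients in (A − 3/2·I) g = f
solving from the highest basis element down gives g = (16/9)x^3 - (53/6)x^2 - (86/3)x + 463/12
check: A g = -12x^2 - (177/4)x + 445/8
so A g − 3/2·g = -(8/3)x^3 + (5/4)x^2 - (5/4)x - 9/4 = f ✓

the image equals g(x) = (16/9)x^3 - (53/6)x^2 - (86/3)x + 463/12


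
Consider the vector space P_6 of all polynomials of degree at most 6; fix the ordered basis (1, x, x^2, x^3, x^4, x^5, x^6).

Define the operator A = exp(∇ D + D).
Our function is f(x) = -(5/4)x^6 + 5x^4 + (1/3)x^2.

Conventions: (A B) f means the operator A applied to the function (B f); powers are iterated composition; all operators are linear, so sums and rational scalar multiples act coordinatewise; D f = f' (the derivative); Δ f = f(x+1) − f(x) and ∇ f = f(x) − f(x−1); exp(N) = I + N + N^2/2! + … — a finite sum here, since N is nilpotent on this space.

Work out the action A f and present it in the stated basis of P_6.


order-1 term: -(15/2)x^5 - (75/2)x^4 + 95x^3 - 15x^2 - (131/6)x + 79/6
order-2 term: -(75/4)x^4 - 150x^3 + 30x^2 + 420x - 674/3
order-3 term: -25x^3 - 225x^2 - 205x + 285
order-4 term: -(75/4)x^2 - 150x - 145
order-5 term: -(15/2)x - 75/2
order-6 term: -5/4
the series for exp(∇ D + D) f terminates at order 6
exp(∇ D + D) f = -(5/4)x^6 - (15/2)x^5 - (205/4)x^4 - 80x^3 - (2741/12)x^2 + (107/3)x - 441/4

g(x) = -(5/4)x^6 - (15/2)x^5 - (205/4)x^4 - 80x^3 - (2741/12)x^2 + (107/3)x - 441/4


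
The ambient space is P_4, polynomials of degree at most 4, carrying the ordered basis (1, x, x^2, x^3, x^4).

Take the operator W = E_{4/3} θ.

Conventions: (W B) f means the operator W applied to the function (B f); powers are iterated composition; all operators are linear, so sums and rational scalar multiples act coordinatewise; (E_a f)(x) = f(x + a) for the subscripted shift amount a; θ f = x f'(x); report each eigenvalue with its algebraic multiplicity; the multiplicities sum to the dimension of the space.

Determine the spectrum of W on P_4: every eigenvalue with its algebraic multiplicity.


image of 1: 0
image of x: x + 4/3
image of x^2: 2x^2 + (16/3)x + 32/9
image of x^3: 3x^3 + 12x^2 + 16x + 64/9
image of x^4: 4x^4 + (64/3)x^3 + (128/3)x^2 + (1024/27)x + 1024/81
the matrix is upper triangular; its diagonal is (0, 1, 2, 3, 4)
for a triangular matrix the eigenvalues are the diagonal entries, with algebraic multiplicity their repetition count

λ = 0 (multiplicity 1), λ = 1 (multiplicity 1), λ = 2 (multiplicity 1), λ = 3 (multiplicity 1), λ = 4 (multiplicity 1)


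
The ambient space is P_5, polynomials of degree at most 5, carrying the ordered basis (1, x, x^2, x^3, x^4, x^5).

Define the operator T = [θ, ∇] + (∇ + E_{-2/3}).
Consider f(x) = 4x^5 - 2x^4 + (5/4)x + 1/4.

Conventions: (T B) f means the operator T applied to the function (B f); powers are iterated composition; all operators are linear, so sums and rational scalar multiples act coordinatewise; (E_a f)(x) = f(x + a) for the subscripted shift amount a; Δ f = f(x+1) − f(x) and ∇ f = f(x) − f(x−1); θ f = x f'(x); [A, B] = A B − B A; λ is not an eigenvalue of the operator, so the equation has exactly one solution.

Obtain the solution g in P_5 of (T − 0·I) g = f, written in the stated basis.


the image equals g(x) = 4x^5 + (34/3)x^4 - (248/9)x^3 - (1660/27)x^2 + (25541/324)x + 56981/972

write g with unknown coordinates in the stated basis and equate coefficients in (T − 0·I) g = f
solving from the highest basis element down gives g = 4x^5 + (34/3)x^4 - (248/9)x^3 - (1660/27)x^2 + (25541/324)x + 56981/972
check: T g = 4x^5 - 2x^4 + (5/4)x + 1/4
so T g − 0·g = 4x^5 - 2x^4 + (5/4)x + 1/4 = f ✓


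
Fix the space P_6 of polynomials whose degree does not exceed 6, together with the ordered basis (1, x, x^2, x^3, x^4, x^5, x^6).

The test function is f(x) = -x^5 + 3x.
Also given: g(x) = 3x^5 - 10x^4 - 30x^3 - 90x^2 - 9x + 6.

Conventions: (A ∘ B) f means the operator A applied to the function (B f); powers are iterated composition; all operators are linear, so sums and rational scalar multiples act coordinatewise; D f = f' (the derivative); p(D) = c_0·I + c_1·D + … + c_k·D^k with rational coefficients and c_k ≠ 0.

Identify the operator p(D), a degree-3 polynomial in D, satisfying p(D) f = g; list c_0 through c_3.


D^0 f = -x^5 + 3x
D^1 f = -5x^4 + 3
D^2 f = -20x^3
D^3 f = -60x^2
matching coefficients of g against c_0 f + c_1 Df + … from the top degree down determines the c_i
solution: c_0 = -3, c_1 = 2, c_2 = 3/2, c_3 = 3/2

p(D) = -3·I + 2·D + (3/2)·D^2 + (3/2)·D^3, i.e. c_0 = -3, c_1 = 2, c_2 = 3/2, c_3 = 3/2


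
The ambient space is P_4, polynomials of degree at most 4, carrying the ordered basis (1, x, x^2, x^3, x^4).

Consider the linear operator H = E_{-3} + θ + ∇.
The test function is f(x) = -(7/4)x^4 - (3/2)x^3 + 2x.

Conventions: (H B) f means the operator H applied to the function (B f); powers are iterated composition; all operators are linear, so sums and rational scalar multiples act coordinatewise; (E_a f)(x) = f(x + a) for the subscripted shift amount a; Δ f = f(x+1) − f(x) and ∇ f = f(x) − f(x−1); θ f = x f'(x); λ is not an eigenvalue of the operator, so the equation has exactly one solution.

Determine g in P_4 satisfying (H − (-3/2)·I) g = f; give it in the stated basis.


write g with unknown coordinates in the stated basis and equate coefficients in (H − (-3/2)·I) g = f
solving from the highest basis element down gives g = -(7/26)x^4 - (95/143)x^3 + (284/143)x^2 - (604/1001)x - 25684/5005
check: H g = -(35/26)x^4 - (72/143)x^3 - (426/143)x^2 + (2908/1001)x + 38526/5005
so H g − (-3/2)·g = -(7/4)x^4 - (3/2)x^3 + 2x = f ✓

the image equals g(x) = -(7/26)x^4 - (95/143)x^3 + (284/143)x^2 - (604/1001)x - 25684/5005


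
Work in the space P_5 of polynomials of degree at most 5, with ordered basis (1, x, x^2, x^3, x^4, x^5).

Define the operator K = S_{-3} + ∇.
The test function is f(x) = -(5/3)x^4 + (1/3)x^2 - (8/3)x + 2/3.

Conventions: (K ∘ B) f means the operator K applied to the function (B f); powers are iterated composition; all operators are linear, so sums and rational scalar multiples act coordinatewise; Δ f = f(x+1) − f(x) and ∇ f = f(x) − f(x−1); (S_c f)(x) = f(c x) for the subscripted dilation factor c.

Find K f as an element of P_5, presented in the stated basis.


S_{-3} f = -135x^4 + 3x^2 + 8x + 2/3
∇ f = -(20/3)x^3 + 10x^2 - 6x - 4/3
(S_{-3} + ∇) f = -135x^4 - (20/3)x^3 + 13x^2 + 2x - 2/3

the image equals g(x) = -135x^4 - (20/3)x^3 + 13x^2 + 2x - 2/3


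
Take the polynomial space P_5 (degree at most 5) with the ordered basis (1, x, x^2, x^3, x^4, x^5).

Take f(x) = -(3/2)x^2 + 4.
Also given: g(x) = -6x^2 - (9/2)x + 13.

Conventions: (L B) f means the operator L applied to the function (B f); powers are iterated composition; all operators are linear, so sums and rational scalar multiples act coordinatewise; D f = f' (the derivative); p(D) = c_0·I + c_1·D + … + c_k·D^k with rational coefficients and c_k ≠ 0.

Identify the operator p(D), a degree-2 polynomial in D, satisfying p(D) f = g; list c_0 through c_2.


p(D) = 4·I + (3/2)·D + D^2, i.e. c_0 = 4, c_1 = 3/2, c_2 = 1

D^0 f = -(3/2)x^2 + 4
D^1 f = -3x
D^2 f = -3
matching coefficients of g against c_0 f + c_1 Df + … from the top degree down determines the c_i
solution: c_0 = 4, c_1 = 3/2, c_2 = 1


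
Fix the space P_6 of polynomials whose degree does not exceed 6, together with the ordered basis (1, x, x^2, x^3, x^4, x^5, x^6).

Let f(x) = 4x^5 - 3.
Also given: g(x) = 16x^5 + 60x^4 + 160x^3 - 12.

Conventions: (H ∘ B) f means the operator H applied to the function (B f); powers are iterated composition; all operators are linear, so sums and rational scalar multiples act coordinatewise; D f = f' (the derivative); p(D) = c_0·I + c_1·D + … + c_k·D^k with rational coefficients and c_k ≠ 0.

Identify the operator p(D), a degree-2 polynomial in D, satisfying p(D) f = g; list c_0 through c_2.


D^0 f = 4x^5 - 3
D^1 f = 20x^4
D^2 f = 80x^3
matching coefficients of g against c_0 f + c_1 Df + … from the top degree down determines the c_i
solution: c_0 = 4, c_1 = 3, c_2 = 2

p(D) = 4·I + 3·D + 2·D^2, i.e. c_0 = 4, c_1 = 3, c_2 = 2


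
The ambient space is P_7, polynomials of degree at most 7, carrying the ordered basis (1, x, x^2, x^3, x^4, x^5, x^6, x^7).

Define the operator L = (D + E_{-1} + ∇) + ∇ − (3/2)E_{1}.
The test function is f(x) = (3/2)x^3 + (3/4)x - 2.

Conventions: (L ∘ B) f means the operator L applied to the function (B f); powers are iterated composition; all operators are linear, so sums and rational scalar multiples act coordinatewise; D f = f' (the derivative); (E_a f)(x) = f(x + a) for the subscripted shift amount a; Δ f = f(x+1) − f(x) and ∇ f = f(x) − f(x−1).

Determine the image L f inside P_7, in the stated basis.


g(x) = -(3/4)x^3 + (9/4)x^2 - (93/8)x + 5/8

D f = (9/2)x^2 + 3/4
E_{-1} f = (3/2)x^3 - (9/2)x^2 + (21/4)x - 17/4
∇ f = (9/2)x^2 - (9/2)x + 9/4
(D + E_{-1} + ∇) f = (3/2)x^3 + (9/2)x^2 + (3/4)x - 5/4
∇ f = (9/2)x^2 - (9/2)x + 9/4
E_{1} f = (3/2)x^3 + (9/2)x^2 + (21/4)x + 1/4
(-(3/2)E_{1}) f = -(9/4)x^3 - (27/4)x^2 - (63/8)x - 3/8
((D + E_{-1} + ∇) + ∇ − (3/2)E_{1}) f = -(3/4)x^3 + (9/4)x^2 - (93/8)x + 5/8


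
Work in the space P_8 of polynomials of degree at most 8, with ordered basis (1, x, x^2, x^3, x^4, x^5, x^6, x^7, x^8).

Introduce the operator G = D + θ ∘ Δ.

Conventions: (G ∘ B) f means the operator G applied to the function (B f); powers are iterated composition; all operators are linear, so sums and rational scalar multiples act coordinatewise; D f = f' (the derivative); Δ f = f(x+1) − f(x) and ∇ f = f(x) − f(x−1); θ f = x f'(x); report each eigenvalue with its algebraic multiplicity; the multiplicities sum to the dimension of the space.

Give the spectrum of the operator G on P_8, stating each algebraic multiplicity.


λ = 0 (multiplicity 9)

image of 1: 0
image of x: 1
image of x^2: 4x
image of x^3: 9x^2 + 3x
image of x^4: 16x^3 + 12x^2 + 4x
image of x^5: 25x^4 + 30x^3 + 20x^2 + 5x
image of x^6: 36x^5 + 60x^4 + 60x^3 + 30x^2 + 6x
image of x^7: 49x^6 + 105x^5 + 140x^4 + 105x^3 + 42x^2 + 7x
image of x^8: 64x^7 + 168x^6 + 280x^5 + 280x^4 + 168x^3 + 56x^2 + 8x
the matrix is upper triangular; its diagonal is (0, 0, 0, 0, 0, 0, 0, 0, 0)
for a triangular matrix the eigenvalues are the diagonal entries, with algebraic multiplicity their repetition count


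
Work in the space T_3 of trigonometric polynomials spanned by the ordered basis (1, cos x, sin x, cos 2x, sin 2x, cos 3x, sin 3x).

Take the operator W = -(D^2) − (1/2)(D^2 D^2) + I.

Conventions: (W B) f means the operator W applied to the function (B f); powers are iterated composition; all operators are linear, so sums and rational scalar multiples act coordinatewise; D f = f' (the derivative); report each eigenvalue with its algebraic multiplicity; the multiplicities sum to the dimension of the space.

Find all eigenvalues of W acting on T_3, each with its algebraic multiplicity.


image of 1: 1
image of cos x: (3/2)cos x
image of sin x: (3/2)sin x
image of cos 2x: -3cos 2x
image of sin 2x: -3sin 2x
image of cos 3x: -(61/2)cos 3x
image of sin 3x: -(61/2)sin 3x
the matrix is diagonal; its diagonal is (1, 3/2, 3/2, -3, -3, -61/2, -61/2)
for a triangular matrix the eigenvalues are the diagonal entries, with algebraic multiplicity their repetition count

λ = -61/2 (multiplicity 2), λ = -3 (multiplicity 2), λ = 1 (multiplicity 1), λ = 3/2 (multiplicity 2)


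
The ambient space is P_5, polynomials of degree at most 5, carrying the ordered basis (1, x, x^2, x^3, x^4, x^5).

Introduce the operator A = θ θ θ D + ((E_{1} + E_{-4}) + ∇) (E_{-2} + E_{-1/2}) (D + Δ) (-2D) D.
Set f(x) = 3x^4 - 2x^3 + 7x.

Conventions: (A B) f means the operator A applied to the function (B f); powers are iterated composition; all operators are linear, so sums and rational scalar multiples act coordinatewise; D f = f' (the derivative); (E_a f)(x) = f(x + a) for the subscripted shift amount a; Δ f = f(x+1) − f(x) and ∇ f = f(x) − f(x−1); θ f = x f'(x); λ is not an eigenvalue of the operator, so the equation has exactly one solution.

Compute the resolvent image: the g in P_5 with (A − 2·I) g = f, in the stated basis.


the result is g(x) = -(3/2)x^4 - 80x^3 - 960x^2 - (1351/2)x + 3264

write g with unknown coordinates in the stated basis and equate coefficients in (A − 2·I) g = f
solving from the highest basis element down gives g = -(3/2)x^4 - 80x^3 - 960x^2 - (1351/2)x + 3264
check: A g = -162x^3 - 1920x^2 - 1344x + 6528
so A g − 2·g = 3x^4 - 2x^3 + 7x = f ✓


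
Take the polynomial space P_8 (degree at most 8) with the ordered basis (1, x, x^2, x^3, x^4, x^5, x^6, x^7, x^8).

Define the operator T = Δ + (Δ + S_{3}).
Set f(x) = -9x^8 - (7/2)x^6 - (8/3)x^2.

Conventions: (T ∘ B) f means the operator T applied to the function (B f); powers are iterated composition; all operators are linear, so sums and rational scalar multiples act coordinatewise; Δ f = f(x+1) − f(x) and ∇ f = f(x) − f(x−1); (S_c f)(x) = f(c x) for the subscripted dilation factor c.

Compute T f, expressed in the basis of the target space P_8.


Δ f = -72x^7 - 252x^6 - 525x^5 - (1365/2)x^4 - 574x^3 - (609/2)x^2 - (295/3)x - 91/6
Δ f = -72x^7 - 252x^6 - 525x^5 - (1365/2)x^4 - 574x^3 - (609/2)x^2 - (295/3)x - 91/6
S_{3} f = -59049x^8 - (5103/2)x^6 - 24x^2
(Δ + S_{3}) f = -59049x^8 - 72x^7 - (5607/2)x^6 - 525x^5 - (1365/2)x^4 - 574x^3 - (657/2)x^2 - (295/3)x - 91/6
(Δ + (Δ + S_{3})) f = -59049x^8 - 144x^7 - (6111/2)x^6 - 1050x^5 - 1365x^4 - 1148x^3 - 633x^2 - (590/3)x - 91/3

g(x) = -59049x^8 - 144x^7 - (6111/2)x^6 - 1050x^5 - 1365x^4 - 1148x^3 - 633x^2 - (590/3)x - 91/3


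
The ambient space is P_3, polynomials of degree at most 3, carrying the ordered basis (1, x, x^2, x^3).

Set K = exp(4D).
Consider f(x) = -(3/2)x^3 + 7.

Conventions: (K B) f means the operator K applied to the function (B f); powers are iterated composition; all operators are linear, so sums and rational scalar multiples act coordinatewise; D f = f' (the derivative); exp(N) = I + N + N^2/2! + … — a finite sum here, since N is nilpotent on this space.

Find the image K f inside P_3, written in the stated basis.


the result is g(x) = -(3/2)x^3 - 18x^2 - 72x - 89

order-1 term: -18x^2
order-2 term: -72x
order-3 term: -96
the series for exp(4D) f terminates at order 3
exp(4D) f = -(3/2)x^3 - 18x^2 - 72x - 89


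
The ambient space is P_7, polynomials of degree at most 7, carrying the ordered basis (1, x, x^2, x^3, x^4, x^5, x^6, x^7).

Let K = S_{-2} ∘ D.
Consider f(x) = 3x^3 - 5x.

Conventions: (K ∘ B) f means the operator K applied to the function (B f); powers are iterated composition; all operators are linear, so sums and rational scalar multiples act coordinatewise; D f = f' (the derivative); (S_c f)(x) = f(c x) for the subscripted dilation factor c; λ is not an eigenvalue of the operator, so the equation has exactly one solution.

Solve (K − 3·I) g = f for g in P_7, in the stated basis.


the result is g(x) = -x^3 - 4x^2 + 7x + 7/3

write g with unknown coordinates in the stated basis and equate coefficients in (K − 3·I) g = f
solving from the highest basis element down gives g = -x^3 - 4x^2 + 7x + 7/3
check: K g = -12x^2 + 16x + 7
so K g − 3·g = 3x^3 - 5x = f ✓


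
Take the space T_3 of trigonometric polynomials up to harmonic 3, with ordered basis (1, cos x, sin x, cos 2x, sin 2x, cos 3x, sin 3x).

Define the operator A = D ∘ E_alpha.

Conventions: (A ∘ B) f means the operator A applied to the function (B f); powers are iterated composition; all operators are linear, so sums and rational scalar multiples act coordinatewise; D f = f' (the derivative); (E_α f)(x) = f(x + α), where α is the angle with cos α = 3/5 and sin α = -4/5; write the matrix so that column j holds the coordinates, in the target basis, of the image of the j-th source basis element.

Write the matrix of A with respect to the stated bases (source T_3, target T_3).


the matrix is [[0, 0, 0, 0, 0, 0, 0]; [0, 4/5, 3/5, 0, 0, 0, 0]; [0, -3/5, 4/5, 0, 0, 0, 0]; [0, 0, 0, 48/25, -14/25, 0, 0]; [0, 0, 0, 14/25, 48/25, 0, 0]; [0, 0, 0, 0, 0, 132/125, -351/125]; [0, 0, 0, 0, 0, 351/125, 132/125]] (rows listed top to bottom)

image of 1: 0
image of cos x: (4/5)cos x - (3/5)sin x
image of sin x: (3/5)cos x + (4/5)sin x
image of cos 2x: (48/25)cos 2x + (14/25)sin 2x
image of sin 2x: -(14/25)cos 2x + (48/25)sin 2x
image of cos 3x: (132/125)cos 3x + (351/125)sin 3x
image of sin 3x: -(351/125)cos 3x + (132/125)sin 3x
each image's coordinates form column j of the matrix


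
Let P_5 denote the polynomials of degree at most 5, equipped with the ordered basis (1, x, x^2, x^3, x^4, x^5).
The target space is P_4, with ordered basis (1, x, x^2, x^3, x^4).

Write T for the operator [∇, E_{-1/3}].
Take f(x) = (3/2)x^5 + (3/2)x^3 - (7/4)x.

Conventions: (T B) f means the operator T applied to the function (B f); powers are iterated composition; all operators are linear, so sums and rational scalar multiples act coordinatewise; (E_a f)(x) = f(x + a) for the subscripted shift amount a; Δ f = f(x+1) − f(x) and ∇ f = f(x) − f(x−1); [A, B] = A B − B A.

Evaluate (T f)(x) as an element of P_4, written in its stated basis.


E_{-1/3} f = (3/2)x^5 - (5/2)x^4 + (19/6)x^3 - (37/18)x^2 - (125/108)x + 169/324
∇ E_{-1/3} f = (15/2)x^4 - 25x^3 + (79/2)x^2 - (280/9)x + 871/108
∇ f = (15/2)x^4 - 15x^3 + (39/2)x^2 - 12x + 5/4
E_{-1/3} ∇ f = (15/2)x^4 - 25x^3 + (79/2)x^2 - (280/9)x + 871/108
[∇, E_{-1/3}] f = 0

g(x) = 0


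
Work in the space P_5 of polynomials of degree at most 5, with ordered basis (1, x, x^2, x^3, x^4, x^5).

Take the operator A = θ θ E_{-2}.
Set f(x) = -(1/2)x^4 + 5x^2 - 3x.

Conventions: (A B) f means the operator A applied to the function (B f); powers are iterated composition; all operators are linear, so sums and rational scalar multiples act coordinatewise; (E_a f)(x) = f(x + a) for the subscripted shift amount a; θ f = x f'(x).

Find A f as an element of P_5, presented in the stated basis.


g(x) = -8x^4 + 36x^3 - 28x^2 - 7x

E_{-2} f = -(1/2)x^4 + 4x^3 - 7x^2 - 7x + 18
θ E_{-2} f = -2x^4 + 12x^3 - 14x^2 - 7x
θ θ E_{-2} f = -8x^4 + 36x^3 - 28x^2 - 7x


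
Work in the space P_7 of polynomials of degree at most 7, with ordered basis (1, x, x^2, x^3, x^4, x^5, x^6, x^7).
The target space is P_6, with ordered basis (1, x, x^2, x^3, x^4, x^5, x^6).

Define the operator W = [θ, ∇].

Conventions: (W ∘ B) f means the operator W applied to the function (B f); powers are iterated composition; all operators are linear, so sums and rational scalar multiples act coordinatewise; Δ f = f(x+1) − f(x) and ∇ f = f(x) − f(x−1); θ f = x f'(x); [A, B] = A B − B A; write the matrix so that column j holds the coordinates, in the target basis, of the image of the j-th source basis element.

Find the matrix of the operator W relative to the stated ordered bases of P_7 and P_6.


the matrix is [[0, -1, 2, -3, 4, -5, 6, -7]; [0, 0, -2, 6, -12, 20, -30, 42]; [0, 0, 0, -3, 12, -30, 60, -105]; [0, 0, 0, 0, -4, 20, -60, 140]; [0, 0, 0, 0, 0, -5, 30, -105]; [0, 0, 0, 0, 0, 0, -6, 42]; [0, 0, 0, 0, 0, 0, 0, -7]] (rows listed top to bottom)

image of 1: 0
image of x: -1
image of x^2: -2x + 2
image of x^3: -3x^2 + 6x - 3
image of x^4: -4x^3 + 12x^2 - 12x + 4
image of x^5: -5x^4 + 20x^3 - 30x^2 + 20x - 5
image of x^6: -6x^5 + 30x^4 - 60x^3 + 60x^2 - 30x + 6
image of x^7: -7x^6 + 42x^5 - 105x^4 + 140x^3 - 105x^2 + 42x - 7
each image's coordinates form column j of the matrix


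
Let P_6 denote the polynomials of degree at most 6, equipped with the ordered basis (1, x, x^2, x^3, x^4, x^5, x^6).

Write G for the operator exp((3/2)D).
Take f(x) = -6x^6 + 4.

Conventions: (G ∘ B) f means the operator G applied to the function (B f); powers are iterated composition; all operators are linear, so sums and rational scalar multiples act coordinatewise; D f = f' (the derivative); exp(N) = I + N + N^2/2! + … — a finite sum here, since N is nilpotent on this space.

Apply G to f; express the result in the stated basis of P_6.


the result is g(x) = -6x^6 - 54x^5 - (405/2)x^4 - 405x^3 - (3645/8)x^2 - (2187/8)x - 2059/32

order-1 term: -54x^5
order-2 term: -(405/2)x^4
order-3 term: -405x^3
order-4 term: -(3645/8)x^2
order-5 term: -(2187/8)x
order-6 term: -2187/32
the series for exp((3/2)D) f terminates at order 6
exp((3/2)D) f = -6x^6 - 54x^5 - (405/2)x^4 - 405x^3 - (3645/8)x^2 - (2187/8)x - 2059/32


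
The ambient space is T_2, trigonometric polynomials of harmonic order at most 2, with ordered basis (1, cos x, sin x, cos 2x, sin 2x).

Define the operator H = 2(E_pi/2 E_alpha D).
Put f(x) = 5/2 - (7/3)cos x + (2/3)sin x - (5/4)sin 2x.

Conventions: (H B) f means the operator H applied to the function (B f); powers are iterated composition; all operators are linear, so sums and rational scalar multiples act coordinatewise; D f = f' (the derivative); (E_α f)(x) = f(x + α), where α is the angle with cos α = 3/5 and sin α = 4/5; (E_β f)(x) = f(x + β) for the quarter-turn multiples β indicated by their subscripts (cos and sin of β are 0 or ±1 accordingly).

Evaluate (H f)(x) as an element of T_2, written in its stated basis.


the result is g(x) = (26/15)cos x - (68/15)sin x - (7/5)cos 2x - (24/5)sin 2x

D f = (2/3)cos x + (7/3)sin x - (5/2)cos 2x
E_alpha D f = (34/15)cos x + (13/15)sin x + (7/10)cos 2x + (12/5)sin 2x
E_pi/2 E_alpha D f = (13/15)cos x - (34/15)sin x - (7/10)cos 2x - (12/5)sin 2x
(2(E_pi/2 E_alpha D)) f = (26/15)cos x - (68/15)sin x - (7/5)cos 2x - (24/5)sin 2x


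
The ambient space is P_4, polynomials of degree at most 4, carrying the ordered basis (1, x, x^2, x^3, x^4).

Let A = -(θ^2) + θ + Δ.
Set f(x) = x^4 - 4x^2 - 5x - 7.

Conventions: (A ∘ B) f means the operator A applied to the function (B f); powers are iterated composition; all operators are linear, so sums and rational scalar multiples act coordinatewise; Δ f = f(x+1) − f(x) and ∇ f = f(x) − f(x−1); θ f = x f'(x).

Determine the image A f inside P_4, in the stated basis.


θ f = 4x^4 - 8x^2 - 5x
θ θ f = 16x^4 - 16x^2 - 5x
(-(θ^2)) f = -16x^4 + 16x^2 + 5x
θ f = 4x^4 - 8x^2 - 5x
Δ f = 4x^3 + 6x^2 - 4x - 8
(-(θ^2) + θ + Δ) f = -12x^4 + 4x^3 + 14x^2 - 4x - 8

g(x) = -12x^4 + 4x^3 + 14x^2 - 4x - 8


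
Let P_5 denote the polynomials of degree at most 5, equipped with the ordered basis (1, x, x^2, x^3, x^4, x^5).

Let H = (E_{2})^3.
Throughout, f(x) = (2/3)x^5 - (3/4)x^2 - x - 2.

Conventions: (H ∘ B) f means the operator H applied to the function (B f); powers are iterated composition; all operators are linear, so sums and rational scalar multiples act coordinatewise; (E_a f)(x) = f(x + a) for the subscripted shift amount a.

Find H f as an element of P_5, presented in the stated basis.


the image equals g(x) = (2/3)x^5 + 20x^4 + 240x^3 + (5757/4)x^2 + 4310x + 5149

E_{2} f = (2/3)x^5 + (20/3)x^4 + (80/3)x^3 + (631/12)x^2 + (148/3)x + 43/3
E_{2} E_{2} f = (2/3)x^5 + (40/3)x^4 + (320/3)x^3 + (5111/12)x^2 + (2539/3)x + 1994/3
E_{2} E_{2} E_{2} f = (2/3)x^5 + 20x^4 + 240x^3 + (5757/4)x^2 + 4310x + 5149


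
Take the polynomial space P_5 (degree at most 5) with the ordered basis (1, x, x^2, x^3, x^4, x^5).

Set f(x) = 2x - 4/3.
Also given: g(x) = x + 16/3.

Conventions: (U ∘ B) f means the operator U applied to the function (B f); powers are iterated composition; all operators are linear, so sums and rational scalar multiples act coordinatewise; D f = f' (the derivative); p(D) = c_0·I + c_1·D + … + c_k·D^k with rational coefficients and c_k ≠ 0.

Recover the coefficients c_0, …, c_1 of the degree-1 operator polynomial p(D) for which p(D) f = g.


c_0 = 1/2, c_1 = 3

D^0 f = 2x - 4/3
D^1 f = 2
matching coefficients of g against c_0 f + c_1 Df + … from the top degree down determines the c_i
solution: c_0 = 1/2, c_1 = 3


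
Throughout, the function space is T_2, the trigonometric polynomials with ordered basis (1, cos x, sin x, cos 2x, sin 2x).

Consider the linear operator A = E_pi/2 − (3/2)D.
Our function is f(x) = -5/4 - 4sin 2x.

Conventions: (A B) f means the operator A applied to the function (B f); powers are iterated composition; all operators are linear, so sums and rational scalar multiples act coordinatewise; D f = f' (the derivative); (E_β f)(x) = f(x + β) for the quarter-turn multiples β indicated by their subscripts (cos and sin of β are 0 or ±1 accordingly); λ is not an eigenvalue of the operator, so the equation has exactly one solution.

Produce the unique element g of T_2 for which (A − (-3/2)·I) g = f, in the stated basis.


the result is g(x) = -1/2 - (48/37)cos 2x - (8/37)sin 2x

write g with unknown coordinates in the stated basis and equate coefficients in (A − (-3/2)·I) g = f
solving from the highest basis element down gives g = -1/2 - (48/37)cos 2x - (8/37)sin 2x
check: A g = -1/2 + (72/37)cos 2x - (136/37)sin 2x
so A g − (-3/2)·g = -5/4 - 4sin 2x = f ✓


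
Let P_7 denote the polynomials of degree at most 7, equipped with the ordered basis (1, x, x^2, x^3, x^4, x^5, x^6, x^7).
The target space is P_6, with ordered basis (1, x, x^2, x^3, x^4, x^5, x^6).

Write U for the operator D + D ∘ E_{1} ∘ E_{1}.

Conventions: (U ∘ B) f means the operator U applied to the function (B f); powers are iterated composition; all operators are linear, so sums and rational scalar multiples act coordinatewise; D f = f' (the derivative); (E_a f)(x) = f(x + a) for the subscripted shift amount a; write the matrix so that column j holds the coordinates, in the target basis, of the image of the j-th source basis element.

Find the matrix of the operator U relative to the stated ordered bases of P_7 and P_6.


the matrix is [[0, 2, 4, 12, 32, 80, 192, 448]; [0, 0, 4, 12, 48, 160, 480, 1344]; [0, 0, 0, 6, 24, 120, 480, 1680]; [0, 0, 0, 0, 8, 40, 240, 1120]; [0, 0, 0, 0, 0, 10, 60, 420]; [0, 0, 0, 0, 0, 0, 12, 84]; [0, 0, 0, 0, 0, 0, 0, 14]] (rows listed top to bottom)

image of 1: 0
image of x: 2
image of x^2: 4x + 4
image of x^3: 6x^2 + 12x + 12
image of x^4: 8x^3 + 24x^2 + 48x + 32
image of x^5: 10x^4 + 40x^3 + 120x^2 + 160x + 80
image of x^6: 12x^5 + 60x^4 + 240x^3 + 480x^2 + 480x + 192
image of x^7: 14x^6 + 84x^5 + 420x^4 + 1120x^3 + 1680x^2 + 1344x + 448
each image's coordinates form column j of the matrix


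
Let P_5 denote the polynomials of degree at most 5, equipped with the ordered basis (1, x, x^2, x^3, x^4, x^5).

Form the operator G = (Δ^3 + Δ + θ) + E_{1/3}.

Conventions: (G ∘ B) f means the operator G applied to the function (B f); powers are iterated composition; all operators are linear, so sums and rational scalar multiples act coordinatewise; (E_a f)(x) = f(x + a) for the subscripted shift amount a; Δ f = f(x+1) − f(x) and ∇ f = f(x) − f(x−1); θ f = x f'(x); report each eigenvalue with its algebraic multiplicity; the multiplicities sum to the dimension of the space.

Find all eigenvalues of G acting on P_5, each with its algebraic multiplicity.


image of 1: 1
image of x: 2x + 4/3
image of x^2: 3x^2 + (8/3)x + 10/9
image of x^3: 4x^3 + 4x^2 + (10/3)x + 190/27
image of x^4: 5x^4 + (16/3)x^3 + (20/3)x^2 + (760/27)x + 2998/81
image of x^5: 6x^5 + (20/3)x^4 + (100/9)x^3 + (1900/27)x^2 + (14990/81)x + 36694/243
the matrix is upper triangular; its diagonal is (1, 2, 3, 4, 5, 6)
for a triangular matrix the eigenvalues are the diagonal entries, with algebraic multiplicity their repetition count

λ = 1 (multiplicity 1), λ = 2 (multiplicity 1), λ = 3 (multiplicity 1), λ = 4 (multiplicity 1), λ = 5 (multiplicity 1), λ = 6 (multiplicity 1)


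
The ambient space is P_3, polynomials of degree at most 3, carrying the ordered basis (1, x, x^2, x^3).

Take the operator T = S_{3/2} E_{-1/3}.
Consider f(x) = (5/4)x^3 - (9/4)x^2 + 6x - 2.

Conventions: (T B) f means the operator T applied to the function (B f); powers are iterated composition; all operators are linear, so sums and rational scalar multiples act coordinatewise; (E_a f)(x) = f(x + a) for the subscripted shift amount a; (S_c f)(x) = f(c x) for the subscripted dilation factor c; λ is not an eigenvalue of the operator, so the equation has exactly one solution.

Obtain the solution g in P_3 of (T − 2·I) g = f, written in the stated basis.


the result is g(x) = (10/11)x^3 - (9/11)x^2 - (104/11)x + 1493/297

write g with unknown coordinates in the stated basis and equate coefficients in (T − 2·I) g = f
solving from the highest basis element down gives g = (10/11)x^3 - (9/11)x^2 - (104/11)x + 1493/297
check: T g = (135/44)x^3 - (171/44)x^2 - (142/11)x + 2392/297
so T g − 2·g = (5/4)x^3 - (9/4)x^2 + 6x - 2 = f ✓


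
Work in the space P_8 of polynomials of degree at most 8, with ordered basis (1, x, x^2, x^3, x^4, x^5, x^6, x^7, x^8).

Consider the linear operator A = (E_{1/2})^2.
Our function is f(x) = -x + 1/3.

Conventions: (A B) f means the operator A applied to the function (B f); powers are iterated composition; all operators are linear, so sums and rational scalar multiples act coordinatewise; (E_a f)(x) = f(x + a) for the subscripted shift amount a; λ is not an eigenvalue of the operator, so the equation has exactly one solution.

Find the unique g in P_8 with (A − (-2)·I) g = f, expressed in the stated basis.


the result is g(x) = -(1/3)x + 2/9

write g with unknown coordinates in the stated basis and equate coefficients in (A − (-2)·I) g = f
solving from the highest basis element down gives g = -(1/3)x + 2/9
check: A g = -(1/3)x - 1/9
so A g − (-2)·g = -x + 1/3 = f ✓


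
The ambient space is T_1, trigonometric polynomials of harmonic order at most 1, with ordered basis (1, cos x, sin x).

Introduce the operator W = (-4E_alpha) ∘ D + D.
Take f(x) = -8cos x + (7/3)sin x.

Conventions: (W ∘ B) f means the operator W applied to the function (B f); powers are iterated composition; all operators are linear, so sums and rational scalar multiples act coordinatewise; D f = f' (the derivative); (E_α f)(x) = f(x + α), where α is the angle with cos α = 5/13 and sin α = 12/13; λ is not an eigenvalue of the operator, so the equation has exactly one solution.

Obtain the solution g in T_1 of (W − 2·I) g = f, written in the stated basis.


write g with unknown coordinates in the stated basis and equate coefficients in (W − 2·I) g = f
solving from the highest basis element down gives g = -(479/123)cos x + (322/123)sin x
check: W g = -(1942/123)cos x + (931/123)sin x
so W g − 2·g = -8cos x + (7/3)sin x = f ✓

the image equals g(x) = -(479/123)cos x + (322/123)sin x


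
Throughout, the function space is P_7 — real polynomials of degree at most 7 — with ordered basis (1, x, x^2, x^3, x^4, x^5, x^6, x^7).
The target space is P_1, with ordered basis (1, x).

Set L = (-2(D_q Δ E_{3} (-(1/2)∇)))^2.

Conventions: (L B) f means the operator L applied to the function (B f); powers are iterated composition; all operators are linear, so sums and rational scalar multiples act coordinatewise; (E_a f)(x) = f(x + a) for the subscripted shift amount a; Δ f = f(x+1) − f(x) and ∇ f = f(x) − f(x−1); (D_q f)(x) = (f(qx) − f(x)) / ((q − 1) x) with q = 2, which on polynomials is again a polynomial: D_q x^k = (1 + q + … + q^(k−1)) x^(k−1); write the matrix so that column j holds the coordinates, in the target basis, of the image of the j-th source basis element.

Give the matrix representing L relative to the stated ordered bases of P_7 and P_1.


image of 1: 0
image of x: 0
image of x^2: 0
image of x^3: 0
image of x^4: 0
image of x^5: 0
image of x^6: 2700
image of x^7: 46872x + 150444
each image's coordinates form column j of the matrix

the matrix is [[0, 0, 0, 0, 0, 0, 2700, 150444]; [0, 0, 0, 0, 0, 0, 0, 46872]] (rows listed top to bottom)


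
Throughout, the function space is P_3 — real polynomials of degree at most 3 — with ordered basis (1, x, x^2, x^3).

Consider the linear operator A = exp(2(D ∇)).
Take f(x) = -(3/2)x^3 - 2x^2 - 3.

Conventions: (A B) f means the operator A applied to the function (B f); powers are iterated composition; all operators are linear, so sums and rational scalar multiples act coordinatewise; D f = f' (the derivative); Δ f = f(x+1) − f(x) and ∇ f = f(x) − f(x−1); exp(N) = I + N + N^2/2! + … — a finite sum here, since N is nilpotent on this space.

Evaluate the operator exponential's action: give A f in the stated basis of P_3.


the image equals g(x) = -(3/2)x^3 - 2x^2 - 18x - 2

order-1 term: -18x + 1
the series for exp(2(D ∇)) f terminates at order 1
exp(2(D ∇)) f = -(3/2)x^3 - 2x^2 - 18x - 2


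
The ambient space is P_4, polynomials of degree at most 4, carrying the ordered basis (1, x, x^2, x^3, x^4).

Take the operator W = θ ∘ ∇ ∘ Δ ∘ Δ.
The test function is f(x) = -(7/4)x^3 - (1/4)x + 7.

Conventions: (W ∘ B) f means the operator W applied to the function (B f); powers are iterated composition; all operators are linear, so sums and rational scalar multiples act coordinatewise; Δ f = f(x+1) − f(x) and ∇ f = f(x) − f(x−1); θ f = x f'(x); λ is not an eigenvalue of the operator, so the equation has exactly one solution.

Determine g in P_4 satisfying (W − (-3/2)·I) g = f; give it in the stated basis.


write g with unknown coordinates in the stated basis and equate coefficients in (W − (-3/2)·I) g = f
solving from the highest basis element down gives g = -(7/6)x^3 - (1/6)x + 14/3
check: W g = 0
so W g − (-3/2)·g = -(7/4)x^3 - (1/4)x + 7 = f ✓

g(x) = -(7/6)x^3 - (1/6)x + 14/3
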